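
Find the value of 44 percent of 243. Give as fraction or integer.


Compute 44% of 243
Convert percentage: 44% = 44/100
Multiply: 243 * 44/100
= 10692/100
= 2673/25

2673/25


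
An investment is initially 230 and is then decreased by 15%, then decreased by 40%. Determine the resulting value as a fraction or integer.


Start: 230
Step 1: decrease by 15% => multiply by 85/100
  230 * 85/100 = 391/2
Step 2: decrease by 40% => multiply by 60/100
  391/2 * 60/100 = 1173/10
Final value = 1173/10

1173/10


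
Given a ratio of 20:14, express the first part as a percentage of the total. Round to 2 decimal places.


Total parts = 20 + 14 = 34
First part fraction = 20/34
Percentage = (20/34) * 100
= 0.588235 * 100
= 58.82%

58.82


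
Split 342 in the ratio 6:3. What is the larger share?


Total parts = 6 + 3 = 9
Value per part = 342 / 9 = 38
First share = 6 * 38 = 228
Second share = 3 * 38 = 114
Larger share = 228

228


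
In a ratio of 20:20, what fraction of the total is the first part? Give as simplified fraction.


Total parts = 20 + 20 = 40
First part fraction = 20/40
Simplify: 20/40 = 1/2

1/2


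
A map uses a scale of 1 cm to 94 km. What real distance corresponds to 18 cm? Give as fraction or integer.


Map scale: 1 cm = 94 km
Measured distance on map = 18 cm
Set up proportion: 18 * 94 / 1
= 1692 / 1
= 1692 km

1692


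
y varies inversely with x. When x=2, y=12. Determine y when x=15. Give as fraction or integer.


Inverse proportion: y = k/x
Find k: k = 2 * 12 = 24
Compute y at x=15: y = 24/15
y = 8/5

8/5


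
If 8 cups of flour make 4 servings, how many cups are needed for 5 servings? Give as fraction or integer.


Original: 8 cups for 4 servings
Target servings = 5
Scaling factor = 5/4
New amount = 8 * 5/4
= 40/4
= 10 cups

10


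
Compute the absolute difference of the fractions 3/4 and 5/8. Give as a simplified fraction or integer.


Simplify: 3/4 = 3/4 and 5/8 = 5/8
Find common denominator: LCD = 8
Convert: 6/8 and 5/8
Difference = |6 - 5|/8 = 1/8
Simplified = 1/8

1/8


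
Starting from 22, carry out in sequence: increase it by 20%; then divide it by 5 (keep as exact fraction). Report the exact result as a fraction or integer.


Start with 22.
Step 1: Increase by 20%: 22 * 120/100 = 132/5
Step 2: Divide by 5: 132/5 / 5 = 132/25
Final result = 132/25

132/25


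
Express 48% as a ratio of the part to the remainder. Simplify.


Part = 48%, Remainder = 52%
Ratio = 48:52
GCD(48, 52) = 4
Simplify: 12:13 = 12:13

12:13


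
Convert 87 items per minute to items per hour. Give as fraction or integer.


Converting from per minute to per hour
Rate = 87 items per minute
Multiply by 60: 87 * 60
= 5220 items per hour

5220


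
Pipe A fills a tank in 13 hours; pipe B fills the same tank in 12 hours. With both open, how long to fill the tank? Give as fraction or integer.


Rate of A = 1/13 job per hour
Rate of B = 1/12 job per hour
Combined rate = 1/13 + 1/12
Find common denominator: (12 + 13)/(13*12) = 25/156
Combined rate = 25/156 job per hour
Time together = 1 / (25/156) = 156/25 hours

156/25


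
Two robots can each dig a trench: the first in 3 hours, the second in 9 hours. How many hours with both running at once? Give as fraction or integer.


Rate of A = 1/3 job per hour
Rate of B = 1/9 job per hour
Combined rate = 1/3 + 1/9
Find common denominator: (9 + 3)/(3*9) = 12/27
Combined rate = 4/9 job per hour
Time together = 1 / (4/9) = 9/4 hours

9/4


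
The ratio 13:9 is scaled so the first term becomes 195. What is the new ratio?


Original ratio: 13:9
First term target: 195
Scale factor = 195 / 13 = 15
Multiply second term: 9 * 15 = 135
Equivalent ratio = 195:135

195:135


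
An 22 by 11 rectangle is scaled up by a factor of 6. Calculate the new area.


Original dimensions: 22 x 11
Enlargement factor = 6
New width = 22 * 6 = 132
New height = 11 * 6 = 66
New area = 132 * 66 = 8712

8712


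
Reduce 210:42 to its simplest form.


Find GCD(210, 42)
GCD = 42
Divide both by 42: 210/42 = 5, 42/42 = 1
Simplified ratio = 5:1

5:1


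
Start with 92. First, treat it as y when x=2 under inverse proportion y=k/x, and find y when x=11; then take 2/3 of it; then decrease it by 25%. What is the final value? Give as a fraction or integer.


Start with 92.
Step 1: Inverse prop: k = (92)*2; new y = k/11 = 92*2/11 = 184/11
Step 2: Take 2/3: 184/11 * 2/3 = 368/33
Step 3: Decrease by 25%: 368/33 * 75/100 = 92/11
Final result = 92/11

92/11


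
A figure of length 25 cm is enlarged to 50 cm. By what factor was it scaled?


Original length = 25 cm
Scaled length = 50 cm
Scale factor = 50 / 25
= 2

2


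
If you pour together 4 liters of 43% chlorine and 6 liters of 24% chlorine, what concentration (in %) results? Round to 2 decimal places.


Solute in mixture 1 = 43% of 4 L = 4*43/100 = 43/25 L
Solute in mixture 2 = 24% of 6 L = 6*24/100 = 36/25 L
Total solute = 43/25 + 36/25 = 79/25 L
Total volume = 4 + 6 = 10 L
Final concentration = 79/25/10 * 100 = 31.60%

31.60


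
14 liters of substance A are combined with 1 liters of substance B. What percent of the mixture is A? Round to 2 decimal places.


Volume of A = 14 L
Volume of B = 1 L
Total volume = 14 + 1 = 15 L
Percentage of A = (14/15) * 100
= 93.33%

93.33


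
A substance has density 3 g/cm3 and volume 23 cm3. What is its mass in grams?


Using mass = density * volume
Density = 3 g/cm3
Volume = 23 cm3
Mass = 3 * 23
= 69 g

69


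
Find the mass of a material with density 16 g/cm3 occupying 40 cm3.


Using mass = density * volume
Density = 16 g/cm3
Volume = 40 cm3
Mass = 16 * 40
= 640 g

640


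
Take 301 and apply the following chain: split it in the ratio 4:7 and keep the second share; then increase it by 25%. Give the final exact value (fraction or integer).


Start with 301.
Step 1: Split 4:7, second share = 301 * 7/11 = 2107/11
Step 2: Increase by 25%: 2107/11 * 125/100 = 10535/44
Final result = 10535/44

10535/44


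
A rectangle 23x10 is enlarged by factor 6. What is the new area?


Original dimensions: 23 x 10
Enlargement factor = 6
New width = 23 * 6 = 138
New height = 10 * 6 = 60
New area = 138 * 60 = 8280

8280


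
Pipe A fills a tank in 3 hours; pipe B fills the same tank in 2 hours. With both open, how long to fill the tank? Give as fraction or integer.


Rate of A = 1/3 job per hour
Rate of B = 1/2 job per hour
Combined rate = 1/3 + 1/2
Find common denominator: (2 + 3)/(3*2) = 5/6
Combined rate = 5/6 job per hour
Time together = 1 / (5/6) = 6/5 hours

6/5


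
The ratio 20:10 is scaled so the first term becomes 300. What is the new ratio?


Original ratio: 20:10
First term target: 300
Scale factor = 300 / 20 = 15
Multiply second term: 10 * 15 = 150
Equivalent ratio = 300:150

300:150


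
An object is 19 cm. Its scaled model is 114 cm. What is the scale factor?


Original length = 19 cm
Scaled length = 114 cm
Scale factor = 114 / 19
= 6

6


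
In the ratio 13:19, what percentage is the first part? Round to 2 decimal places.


Total parts = 13 + 19 = 32
First part fraction = 13/32
Percentage = (13/32) * 100
= 0.40625 * 100
= 40.63%

40.63


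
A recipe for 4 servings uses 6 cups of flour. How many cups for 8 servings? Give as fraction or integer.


Original: 6 cups for 4 servings
Target servings = 8
Scaling factor = 8/4
New amount = 6 * 8/4
= 48/4
= 12 cups

12


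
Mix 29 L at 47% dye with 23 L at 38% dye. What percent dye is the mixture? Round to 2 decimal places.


Solute in mixture 1 = 47% of 29 L = 29*47/100 = 1363/100 L
Solute in mixture 2 = 38% of 23 L = 23*38/100 = 437/50 L
Total solute = 1363/100 + 437/50 = 2237/100 L
Total volume = 29 + 23 = 52 L
Final concentration = 2237/100/52 * 100 = 43.02%

43.02


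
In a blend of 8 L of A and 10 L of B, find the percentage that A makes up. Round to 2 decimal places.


Volume of A = 8 L
Volume of B = 10 L
Total volume = 8 + 10 = 18 L
Percentage of A = (8/18) * 100
= 44.44%

44.44


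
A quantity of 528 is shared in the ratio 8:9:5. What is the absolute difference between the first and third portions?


Total parts = 8 + 9 + 5 = 22
Value per part = 528 / 22 = 24
Shares: 8*24=192, 9*24=216, 5*24=120
First share = 192, third share = 120
Difference = |192 - 120| = 72

72


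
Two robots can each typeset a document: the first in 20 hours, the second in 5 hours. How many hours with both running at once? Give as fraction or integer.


Rate of A = 1/20 job per hour
Rate of B = 1/5 job per hour
Combined rate = 1/20 + 1/5
Find common denominator: (5 + 20)/(20*5) = 25/100
Combined rate = 1/4 job per hour
Time together = 1 / (1/4) = 4 hours

4


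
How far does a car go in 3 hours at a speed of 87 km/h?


Using distance = speed * time
Speed = 87 km/h
Time = 3 hours
Distance = 87 * 3
= 261 km

261


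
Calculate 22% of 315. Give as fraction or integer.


Compute 22% of 315
Convert percentage: 22% = 22/100
Multiply: 315 * 22/100
= 6930/100
= 693/10

693/10


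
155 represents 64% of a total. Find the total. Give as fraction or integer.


Given: 155 is 64% of the whole
Set up: 155 = 64/100 * whole
whole = 155 * 100 / 64
whole = 15500 / 64
whole = 3875/16

3875/16


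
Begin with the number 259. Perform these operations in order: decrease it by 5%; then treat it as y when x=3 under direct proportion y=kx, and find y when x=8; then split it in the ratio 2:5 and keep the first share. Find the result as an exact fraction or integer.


Start with 259.
Step 1: Decrease by 5%: 259 * 95/100 = 4921/20
Step 2: Direct prop: k = (4921/20)/3; new y = k*8 = 4921/20*8/3 = 9842/15
Step 3: Split 2:5, first share = 9842/15 * 2/7 = 2812/15
Final result = 2812/15

2812/15


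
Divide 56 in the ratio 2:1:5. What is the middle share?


Ratio = 2:1:5
Total parts = 2 + 1 + 5 = 8
Value per part = 56 / 8 = 7
First share = 2 * 7 = 14
Middle share = 1 * 7 = 7
Third share = 5 * 7 = 35

7


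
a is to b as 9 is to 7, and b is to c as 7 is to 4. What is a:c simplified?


Given a:b = 9:7 and b:c = 7:4
Make b consistent. Multiply first ratio by 7: a:b = 63:49
Multiply second ratio by 7: b:c = 49:28
Now b = 49 in both, so a:b:c = 63:49:28
Therefore a:c = 63:28
Simplify by GCD: a:c = 9:4

9:4


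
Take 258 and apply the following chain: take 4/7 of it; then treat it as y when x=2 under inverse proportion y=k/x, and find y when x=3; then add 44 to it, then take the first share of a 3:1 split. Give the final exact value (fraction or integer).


Start with 258.
Step 1: Take 4/7: 258 * 4/7 = 1032/7
Step 2: Inverse prop: k = (1032/7)*2; new y = k/3 = 1032/7*2/3 = 688/7
Step 3: Add 44: 688/7+44=996/7; split 3:1 first = 996/7*3/4 = 747/7
Final result = 747/7

747/7


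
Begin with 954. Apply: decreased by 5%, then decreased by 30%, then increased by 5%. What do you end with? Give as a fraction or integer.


Start: 954
Step 1: decrease by 5% => multiply by 95/100
  954 * 95/100 = 9063/10
Step 2: decrease by 30% => multiply by 70/100
  9063/10 * 70/100 = 63441/100
Step 3: increase by 5% => multiply by 105/100
  63441/100 * 105/100 = 1332261/2000
Final value = 1332261/2000

1332261/2000


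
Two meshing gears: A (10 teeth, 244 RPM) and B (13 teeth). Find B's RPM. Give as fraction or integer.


Gear ratio: teeth_A * RPM_A = teeth_B * RPM_B
10 * 244 = 13 * RPM_B
2440 = 13 * RPM_B
RPM_B = 2440 / 13
RPM_B = 2440/13

2440/13


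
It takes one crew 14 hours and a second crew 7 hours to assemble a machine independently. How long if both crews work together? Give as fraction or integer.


Rate of A = 1/14 job per hour
Rate of B = 1/7 job per hour
Combined rate = 1/14 + 1/7
Find common denominator: (7 + 14)/(14*7) = 21/98
Combined rate = 3/14 job per hour
Time together = 1 / (3/14) = 14/3 hours

14/3


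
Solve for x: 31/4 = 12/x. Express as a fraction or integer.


Setting up: 31/4 = 12/x
Cross multiply: 31 * x = 4 * 12
31x = 48
x = 48/31
x = 48/31

48/31


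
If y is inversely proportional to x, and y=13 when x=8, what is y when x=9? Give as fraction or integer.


Inverse proportion: y = k/x
Find k: k = 8 * 13 = 104
Compute y at x=9: y = 104/9
y = 104/9

104/9


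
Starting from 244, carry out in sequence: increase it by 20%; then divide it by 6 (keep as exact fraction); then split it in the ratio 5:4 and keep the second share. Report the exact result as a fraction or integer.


Start with 244.
Step 1: Increase by 20%: 244 * 120/100 = 1464/5
Step 2: Divide by 6: 1464/5 / 6 = 244/5
Step 3: Split 5:4, second share = 244/5 * 4/9 = 976/45
Final result = 976/45

976/45


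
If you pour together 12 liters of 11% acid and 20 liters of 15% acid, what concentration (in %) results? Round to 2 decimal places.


Solute in mixture 1 = 11% of 12 L = 12*11/100 = 33/25 L
Solute in mixture 2 = 15% of 20 L = 20*15/100 = 3 L
Total solute = 33/25 + 3 = 108/25 L
Total volume = 12 + 20 = 32 L
Final concentration = 108/25/32 * 100 = 13.50%

13.50


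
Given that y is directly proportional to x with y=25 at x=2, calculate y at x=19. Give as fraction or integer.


Direct proportion: y = kx
Find k: k = 25/2 = 25/2
Compute y at x=19: y = 25/2 * 19
y = 475/2

475/2


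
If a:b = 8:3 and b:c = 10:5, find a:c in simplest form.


Given a:b = 8:3 and b:c = 10:5
Make b consistent. Multiply first ratio by 10: a:b = 80:30
Multiply second ratio by 3: b:c = 30:15
Now b = 30 in both, so a:b:c = 80:30:15
Therefore a:c = 80:15
Simplify by GCD: a:c = 16:3

16:3


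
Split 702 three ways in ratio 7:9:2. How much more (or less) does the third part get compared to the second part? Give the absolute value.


Total parts = 7 + 9 + 2 = 18
Value per part = 702 / 18 = 39
Shares: 7*39=273, 9*39=351, 2*39=78
Third share = 78, second share = 351
Difference = |78 - 351| = 273

273


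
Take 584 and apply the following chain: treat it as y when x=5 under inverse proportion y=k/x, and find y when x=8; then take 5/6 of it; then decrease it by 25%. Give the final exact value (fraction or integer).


Start with 584.
Step 1: Inverse prop: k = (584)*5; new y = k/8 = 584*5/8 = 365
Step 2: Take 5/6: 365 * 5/6 = 1825/6
Step 3: Decrease by 25%: 1825/6 * 75/100 = 1825/8
Final result = 1825/8

1825/8


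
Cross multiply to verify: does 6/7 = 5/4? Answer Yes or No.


Cross multiply to check 6/7 = 5/4
Left cross product: 6 * 4 = 24
Right cross product: 7 * 5 = 35
24 != 35
Not equal, so proportions differ => No

No


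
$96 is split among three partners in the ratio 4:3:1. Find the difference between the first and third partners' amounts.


Total parts = 4 + 3 + 1 = 8
Value per part = 96 / 8 = 12
Shares: 4*12=48, 3*12=36, 1*12=12
First share = 48, third share = 12
Difference = |48 - 12| = 36

36


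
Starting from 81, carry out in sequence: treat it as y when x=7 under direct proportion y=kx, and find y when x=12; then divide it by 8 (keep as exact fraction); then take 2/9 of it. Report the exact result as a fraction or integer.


Start with 81.
Step 1: Direct prop: k = (81)/7; new y = k*12 = 81*12/7 = 972/7
Step 2: Divide by 8: 972/7 / 8 = 243/14
Step 3: Take 2/9: 243/14 * 2/9 = 27/7
Final result = 27/7

27/7


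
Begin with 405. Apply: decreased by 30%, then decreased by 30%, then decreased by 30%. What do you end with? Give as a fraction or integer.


Start: 405
Step 1: decrease by 30% => multiply by 70/100
  405 * 70/100 = 567/2
Step 2: decrease by 30% => multiply by 70/100
  567/2 * 70/100 = 3969/20
Step 3: decrease by 30% => multiply by 70/100
  3969/20 * 70/100 = 27783/200
Final value = 27783/200

27783/200


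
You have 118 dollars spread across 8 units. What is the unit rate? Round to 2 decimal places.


Total dollars = 118
Number of units = 8
Unit rate = 118 / 8
= 14.75 dollars per unit

14.75


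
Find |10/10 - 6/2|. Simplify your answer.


Simplify: 10/10 = 1 and 6/2 = 3
Find common denominator: LCD = 1
Convert: 1/1 and 3/1
Difference = |1 - 3|/1 = 2/1
Simplified = 2

2


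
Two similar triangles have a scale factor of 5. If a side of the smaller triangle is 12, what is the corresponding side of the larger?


Similar triangles have proportional sides
Scale factor = 5
Smaller side = 12
Corresponding larger side = 12 * 5
= 60

60


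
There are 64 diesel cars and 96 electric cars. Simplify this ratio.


Find GCD(64, 96)
GCD = 32
Divide both by 32: 64/32 = 2, 96/32 = 3
Simplified ratio = 2:3

2:3


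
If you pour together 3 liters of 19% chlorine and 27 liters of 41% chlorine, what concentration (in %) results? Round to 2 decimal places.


Solute in mixture 1 = 19% of 3 L = 3*19/100 = 57/100 L
Solute in mixture 2 = 41% of 27 L = 27*41/100 = 1107/100 L
Total solute = 57/100 + 1107/100 = 291/25 L
Total volume = 3 + 27 = 30 L
Final concentration = 291/25/30 * 100 = 38.80%

38.80


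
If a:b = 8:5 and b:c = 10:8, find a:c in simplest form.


Given a:b = 8:5 and b:c = 10:8
Make b consistent. Multiply first ratio by 10: a:b = 80:50
Multiply second ratio by 5: b:c = 50:40
Now b = 50 in both, so a:b:c = 80:50:40
Therefore a:c = 80:40
Simplify by GCD: a:c = 2:1

2:1


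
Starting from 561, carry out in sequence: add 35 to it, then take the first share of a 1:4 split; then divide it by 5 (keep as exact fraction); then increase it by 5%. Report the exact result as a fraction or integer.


Start with 561.
Step 1: Add 35: 561+35=596; split 1:4 first = 596*1/5 = 596/5
Step 2: Divide by 5: 596/5 / 5 = 596/25
Step 3: Increase by 5%: 596/25 * 105/100 = 3129/125
Final result = 3129/125

3129/125


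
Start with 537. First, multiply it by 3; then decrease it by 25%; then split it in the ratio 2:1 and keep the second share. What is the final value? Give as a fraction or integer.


Start with 537.
Step 1: Multiply by 3: 537 * 3 = 1611
Step 2: Decrease by 25%: 1611 * 75/100 = 4833/4
Step 3: Split 2:1, second share = 4833/4 * 1/3 = 1611/4
Final result = 1611/4

1611/4


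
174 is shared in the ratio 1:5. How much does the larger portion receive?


Total parts = 1 + 5 = 6
Value per part = 174 / 6 = 29
First share = 1 * 29 = 29
Second share = 5 * 29 = 145
Larger share = 145

145


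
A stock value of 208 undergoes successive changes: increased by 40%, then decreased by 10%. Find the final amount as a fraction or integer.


Start: 208
Step 1: increase by 40% => multiply by 140/100
  208 * 140/100 = 1456/5
Step 2: decrease by 10% => multiply by 90/100
  1456/5 * 90/100 = 6552/25
Final value = 6552/25

6552/25


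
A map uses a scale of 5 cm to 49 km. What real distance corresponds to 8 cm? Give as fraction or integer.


Map scale: 5 cm = 49 km
Measured distance on map = 8 cm
Set up proportion: 8 * 49 / 5
= 392 / 5
= 392/5 km

392/5


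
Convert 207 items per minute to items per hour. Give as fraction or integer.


Converting from per minute to per hour
Rate = 207 items per minute
Multiply by 60: 207 * 60
= 12420 items per hour

12420


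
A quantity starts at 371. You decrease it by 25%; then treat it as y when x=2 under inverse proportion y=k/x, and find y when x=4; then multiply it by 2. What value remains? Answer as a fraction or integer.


Start with 371.
Step 1: Decrease by 25%: 371 * 75/100 = 1113/4
Step 2: Inverse prop: k = (1113/4)*2; new y = k/4 = 1113/4*2/4 = 1113/8
Step 3: Multiply by 2: 1113/8 * 2 = 1113/4
Final result = 1113/4

1113/4


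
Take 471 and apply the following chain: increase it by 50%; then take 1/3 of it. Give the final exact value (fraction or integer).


Start with 471.
Step 1: Increase by 50%: 471 * 150/100 = 1413/2
Step 2: Take 1/3: 1413/2 * 1/3 = 471/2
Final result = 471/2

471/2


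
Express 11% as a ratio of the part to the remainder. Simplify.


Part = 11%, Remainder = 89%
Ratio = 11:89
GCD(11, 89) = 1
Simplify: 11:89 = 11:89

11:89


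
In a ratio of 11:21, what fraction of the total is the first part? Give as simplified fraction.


Total parts = 11 + 21 = 32
First part fraction = 11/32
Simplify: 11/32 = 11/32

11/32


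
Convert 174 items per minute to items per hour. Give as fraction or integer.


Converting from per minute to per hour
Rate = 174 items per minute
Multiply by 60: 174 * 60
= 10440 items per hour

10440


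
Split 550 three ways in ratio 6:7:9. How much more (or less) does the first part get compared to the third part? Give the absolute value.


Total parts = 6 + 7 + 9 = 22
Value per part = 550 / 22 = 25
Shares: 6*25=150, 7*25=175, 9*25=225
First share = 150, third share = 225
Difference = |150 - 225| = 75

75


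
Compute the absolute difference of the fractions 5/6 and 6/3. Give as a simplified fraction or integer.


Simplify: 5/6 = 5/6 and 6/3 = 2
Find common denominator: LCD = 6
Convert: 5/6 and 12/6
Difference = |5 - 12|/6 = 7/6
Simplified = 7/6

7/6


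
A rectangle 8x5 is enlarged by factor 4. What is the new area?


Original dimensions: 8 x 5
Enlargement factor = 4
New width = 8 * 4 = 32
New height = 5 * 4 = 20
New area = 32 * 20 = 640

640


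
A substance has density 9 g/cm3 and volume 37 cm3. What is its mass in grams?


Using mass = density * volume
Density = 9 g/cm3
Volume = 37 cm3
Mass = 9 * 37
= 333 g

333


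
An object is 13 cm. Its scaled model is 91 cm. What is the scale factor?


Original length = 13 cm
Scaled length = 91 cm
Scale factor = 91 / 13
= 7

7


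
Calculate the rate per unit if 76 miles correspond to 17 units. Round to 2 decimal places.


Total miles = 76
Number of units = 17
Unit rate = 76 / 17
= 4.47 miles per unit

4.47


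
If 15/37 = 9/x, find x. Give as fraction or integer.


Setting up: 15/37 = 9/x
Cross multiply: 15 * x = 37 * 9
15x = 333
x = 333/15
x = 111/5

111/5


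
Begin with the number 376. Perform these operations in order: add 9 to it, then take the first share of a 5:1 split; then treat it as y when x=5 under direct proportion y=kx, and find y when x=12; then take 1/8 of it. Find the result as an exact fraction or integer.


Start with 376.
Step 1: Add 9: 376+9=385; split 5:1 first = 385*5/6 = 1925/6
Step 2: Direct prop: k = (1925/6)/5; new y = k*12 = 1925/6*12/5 = 770
Step 3: Take 1/8: 770 * 1/8 = 385/4
Final result = 385/4

385/4


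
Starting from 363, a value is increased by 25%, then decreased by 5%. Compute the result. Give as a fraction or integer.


Start: 363
Step 1: increase by 25% => multiply by 125/100
  363 * 125/100 = 1815/4
Step 2: decrease by 5% => multiply by 95/100
  1815/4 * 95/100 = 6897/16
Final value = 6897/16

6897/16


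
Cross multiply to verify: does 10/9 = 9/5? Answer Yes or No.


Cross multiply to check 10/9 = 9/5
Left cross product: 10 * 5 = 50
Right cross product: 9 * 9 = 81
50 != 81
Not equal, so proportions differ => No

No


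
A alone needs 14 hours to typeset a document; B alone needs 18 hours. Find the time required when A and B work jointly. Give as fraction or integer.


Rate of A = 1/14 job per hour
Rate of B = 1/18 job per hour
Combined rate = 1/14 + 1/18
Find common denominator: (18 + 14)/(14*18) = 32/252
Combined rate = 8/63 job per hour
Time together = 1 / (8/63) = 63/8 hours

63/8


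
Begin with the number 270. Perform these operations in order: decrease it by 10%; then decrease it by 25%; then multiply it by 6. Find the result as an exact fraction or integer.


Start with 270.
Step 1: Decrease by 10%: 270 * 90/100 = 243
Step 2: Decrease by 25%: 243 * 75/100 = 729/4
Step 3: Multiply by 6: 729/4 * 6 = 2187/2
Final result = 2187/2

2187/2


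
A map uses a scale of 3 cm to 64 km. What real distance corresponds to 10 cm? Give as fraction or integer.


Map scale: 3 cm = 64 km
Measured distance on map = 10 cm
Set up proportion: 10 * 64 / 3
= 640 / 3
= 640/3 km

640/3


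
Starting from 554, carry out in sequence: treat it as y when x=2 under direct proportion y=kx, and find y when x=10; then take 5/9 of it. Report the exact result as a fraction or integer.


Start with 554.
Step 1: Direct prop: k = (554)/2; new y = k*10 = 554*10/2 = 2770
Step 2: Take 5/9: 2770 * 5/9 = 13850/9
Final result = 13850/9

13850/9


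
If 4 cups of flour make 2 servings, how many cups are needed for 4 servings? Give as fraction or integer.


Original: 4 cups for 2 servings
Target servings = 4
Scaling factor = 4/2
New amount = 4 * 4/2
= 16/2
= 8 cups

8


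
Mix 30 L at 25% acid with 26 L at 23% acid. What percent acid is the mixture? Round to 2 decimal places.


Solute in mixture 1 = 25% of 30 L = 30*25/100 = 15/2 L
Solute in mixture 2 = 23% of 26 L = 26*23/100 = 299/50 L
Total solute = 15/2 + 299/50 = 337/25 L
Total volume = 30 + 26 = 56 L
Final concentration = 337/25/56 * 100 = 24.07%

24.07


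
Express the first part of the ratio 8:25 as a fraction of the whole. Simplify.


Total parts = 8 + 25 = 33
First part fraction = 8/33
Simplify: 8/33 = 8/33

8/33


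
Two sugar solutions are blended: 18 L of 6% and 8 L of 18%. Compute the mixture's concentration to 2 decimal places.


Solute in mixture 1 = 6% of 18 L = 18*6/100 = 27/25 L
Solute in mixture 2 = 18% of 8 L = 8*18/100 = 36/25 L
Total solute = 27/25 + 36/25 = 63/25 L
Total volume = 18 + 8 = 26 L
Final concentration = 63/25/26 * 100 = 9.69%

9.69


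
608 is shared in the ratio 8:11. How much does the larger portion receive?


Total parts = 8 + 11 = 19
Value per part = 608 / 19 = 32
First share = 8 * 32 = 256
Second share = 11 * 32 = 352
Larger share = 352

352


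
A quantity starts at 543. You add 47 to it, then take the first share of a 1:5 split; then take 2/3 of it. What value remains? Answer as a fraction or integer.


Start with 543.
Step 1: Add 47: 543+47=590; split 1:5 first = 590*1/6 = 295/3
Step 2: Take 2/3: 295/3 * 2/3 = 590/9
Final result = 590/9

590/9


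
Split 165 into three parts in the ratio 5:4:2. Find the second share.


Ratio = 5:4:2
Total parts = 5 + 4 + 2 = 11
Value per part = 165 / 11 = 15
First share = 5 * 15 = 75
Middle share = 4 * 15 = 60
Third share = 2 * 15 = 30

60


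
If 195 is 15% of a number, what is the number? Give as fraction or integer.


Given: 195 is 15% of the whole
Set up: 195 = 15/100 * whole
whole = 195 * 100 / 15
whole = 19500 / 15
whole = 1300

1300


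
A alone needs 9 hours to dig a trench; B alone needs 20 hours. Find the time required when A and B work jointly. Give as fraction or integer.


Rate of A = 1/9 job per hour
Rate of B = 1/20 job per hour
Combined rate = 1/9 + 1/20
Find common denominator: (20 + 9)/(9*20) = 29/180
Combined rate = 29/180 job per hour
Time together = 1 / (29/180) = 180/29 hours

180/29


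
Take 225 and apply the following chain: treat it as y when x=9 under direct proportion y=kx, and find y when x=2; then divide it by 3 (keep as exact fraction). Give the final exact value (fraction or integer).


Start with 225.
Step 1: Direct prop: k = (225)/9; new y = k*2 = 225*2/9 = 50
Step 2: Divide by 3: 50 / 3 = 50/3
Final result = 50/3

50/3


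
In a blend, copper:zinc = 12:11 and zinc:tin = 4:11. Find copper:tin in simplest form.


Given a:b = 12:11 and b:c = 4:11
Make b consistent. Multiply first ratio by 4: a:b = 48:44
Multiply second ratio by 11: b:c = 44:121
Now b = 44 in both, so a:b:c = 48:44:121
Therefore a:c = 48:121
Simplify by GCD: a:c = 48:121

48:121


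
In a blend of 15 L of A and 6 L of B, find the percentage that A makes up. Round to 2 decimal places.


Volume of A = 15 L
Volume of B = 6 L
Total volume = 15 + 6 = 21 L
Percentage of A = (15/21) * 100
= 71.43%

71.43


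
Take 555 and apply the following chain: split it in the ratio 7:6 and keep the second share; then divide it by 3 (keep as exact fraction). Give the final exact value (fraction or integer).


Start with 555.
Step 1: Split 7:6, second share = 555 * 6/13 = 3330/13
Step 2: Divide by 3: 3330/13 / 3 = 1110/13
Final result = 1110/13

1110/13


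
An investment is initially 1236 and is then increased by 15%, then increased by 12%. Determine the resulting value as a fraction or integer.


Start: 1236
Step 1: increase by 15% => multiply by 115/100
  1236 * 115/100 = 7107/5
Step 2: increase by 12% => multiply by 112/100
  7107/5 * 112/100 = 198996/125
Final value = 198996/125

198996/125


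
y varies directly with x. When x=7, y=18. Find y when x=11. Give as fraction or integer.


Direct proportion: y = kx
Find k: k = 18/7 = 18/7
Compute y at x=11: y = 18/7 * 11
y = 198/7

198/7


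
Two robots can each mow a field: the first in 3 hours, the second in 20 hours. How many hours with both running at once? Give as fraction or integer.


Rate of A = 1/3 job per hour
Rate of B = 1/20 job per hour
Combined rate = 1/3 + 1/20
Find common denominator: (20 + 3)/(3*20) = 23/60
Combined rate = 23/60 job per hour
Time together = 1 / (23/60) = 60/23 hours

60/23


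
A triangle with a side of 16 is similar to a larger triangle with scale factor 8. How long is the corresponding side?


Similar triangles have proportional sides
Scale factor = 8
Smaller side = 16
Corresponding larger side = 16 * 8
= 128

128


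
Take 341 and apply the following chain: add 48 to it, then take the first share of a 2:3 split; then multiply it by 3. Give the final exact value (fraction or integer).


Start with 341.
Step 1: Add 48: 341+48=389; split 2:3 first = 389*2/5 = 778/5
Step 2: Multiply by 3: 778/5 * 3 = 2334/5
Final result = 2334/5

2334/5


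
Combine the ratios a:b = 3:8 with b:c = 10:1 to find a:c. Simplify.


Given a:b = 3:8 and b:c = 10:1
Make b consistent. Multiply first ratio by 10: a:b = 30:80
Multiply second ratio by 8: b:c = 80:8
Now b = 80 in both, so a:b:c = 30:80:8
Therefore a:c = 30:8
Simplify by GCD: a:c = 15:4

15:4


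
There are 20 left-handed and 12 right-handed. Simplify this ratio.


Find GCD(20, 12)
GCD = 4
Divide both by 4: 20/4 = 5, 12/4 = 3
Simplified ratio = 5:3

5:3


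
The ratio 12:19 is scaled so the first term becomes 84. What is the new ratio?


Original ratio: 12:19
First term target: 84
Scale factor = 84 / 12 = 7
Multiply second term: 19 * 7 = 133
Equivalent ratio = 84:133

84:133


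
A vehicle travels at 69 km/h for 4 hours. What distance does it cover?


Using distance = speed * time
Speed = 69 km/h
Time = 4 hours
Distance = 69 * 4
= 276 km

276


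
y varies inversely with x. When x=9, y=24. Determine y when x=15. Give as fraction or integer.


Inverse proportion: y = k/x
Find k: k = 9 * 24 = 216
Compute y at x=15: y = 216/15
y = 72/5

72/5


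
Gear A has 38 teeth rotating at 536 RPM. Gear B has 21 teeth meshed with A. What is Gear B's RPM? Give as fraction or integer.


Gear ratio: teeth_A * RPM_A = teeth_B * RPM_B
38 * 536 = 21 * RPM_B
20368 = 21 * RPM_B
RPM_B = 20368 / 21
RPM_B = 20368/21

20368/21


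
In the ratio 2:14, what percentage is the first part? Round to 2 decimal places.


Total parts = 2 + 14 = 16
First part fraction = 2/16
Percentage = (2/16) * 100
= 0.125 * 100
= 12.50%

12.50


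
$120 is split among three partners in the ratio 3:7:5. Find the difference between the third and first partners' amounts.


Total parts = 3 + 7 + 5 = 15
Value per part = 120 / 15 = 8
Shares: 3*8=24, 7*8=56, 5*8=40
Third share = 40, first share = 24
Difference = |40 - 24| = 16

16


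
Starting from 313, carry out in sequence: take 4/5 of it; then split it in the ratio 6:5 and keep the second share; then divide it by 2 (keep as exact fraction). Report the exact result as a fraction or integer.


Start with 313.
Step 1: Take 4/5: 313 * 4/5 = 1252/5
Step 2: Split 6:5, second share = 1252/5 * 5/11 = 1252/11
Step 3: Divide by 2: 1252/11 / 2 = 626/11
Final result = 626/11

626/11


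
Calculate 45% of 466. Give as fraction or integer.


Compute 45% of 466
Convert percentage: 45% = 45/100
Multiply: 466 * 45/100
= 20970/100
= 2097/10

2097/10


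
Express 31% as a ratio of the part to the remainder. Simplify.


Part = 31%, Remainder = 69%
Ratio = 31:69
GCD(31, 69) = 1
Simplify: 31:69 = 31:69

31:69


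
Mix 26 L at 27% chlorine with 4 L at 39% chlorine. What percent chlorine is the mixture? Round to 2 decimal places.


Solute in mixture 1 = 27% of 26 L = 26*27/100 = 351/50 L
Solute in mixture 2 = 39% of 4 L = 4*39/100 = 39/25 L
Total solute = 351/50 + 39/25 = 429/50 L
Total volume = 26 + 4 = 30 L
Final concentration = 429/50/30 * 100 = 28.60%

28.60


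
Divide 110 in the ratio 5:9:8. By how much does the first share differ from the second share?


Total parts = 5 + 9 + 8 = 22
Value per part = 110 / 22 = 5
Shares: 5*5=25, 9*5=45, 8*5=40
First share = 25, second share = 45
Difference = |25 - 45| = 20

20


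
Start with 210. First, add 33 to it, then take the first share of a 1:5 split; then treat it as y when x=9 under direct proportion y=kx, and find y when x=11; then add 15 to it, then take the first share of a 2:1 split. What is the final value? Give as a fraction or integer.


Start with 210.
Step 1: Add 33: 210+33=243; split 1:5 first = 243*1/6 = 81/2
Step 2: Direct prop: k = (81/2)/9; new y = k*11 = 81/2*11/9 = 99/2
Step 3: Add 15: 99/2+15=129/2; split 2:1 first = 129/2*2/3 = 43
Final result = 43

43


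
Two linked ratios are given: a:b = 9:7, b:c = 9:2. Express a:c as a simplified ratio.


Given a:b = 9:7 and b:c = 9:2
Make b consistent. Multiply first ratio by 9: a:b = 81:63
Multiply second ratio by 7: b:c = 63:14
Now b = 63 in both, so a:b:c = 81:63:14
Therefore a:c = 81:14
Simplify by GCD: a:c = 81:14

81:14


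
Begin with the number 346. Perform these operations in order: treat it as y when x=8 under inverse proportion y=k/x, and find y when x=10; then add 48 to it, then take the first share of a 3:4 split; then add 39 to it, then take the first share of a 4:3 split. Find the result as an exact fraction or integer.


Start with 346.
Step 1: Inverse prop: k = (346)*8; new y = k/10 = 346*8/10 = 1384/5
Step 2: Add 48: 1384/5+48=1624/5; split 3:4 first = 1624/5*3/7 = 696/5
Step 3: Add 39: 696/5+39=891/5; split 4:3 first = 891/5*4/7 = 3564/35
Final result = 3564/35

3564/35


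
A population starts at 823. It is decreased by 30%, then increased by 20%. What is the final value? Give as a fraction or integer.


Start: 823
Step 1: decrease by 30% => multiply by 70/100
  823 * 70/100 = 5761/10
Step 2: increase by 20% => multiply by 120/100
  5761/10 * 120/100 = 17283/25
Final value = 17283/25

17283/25


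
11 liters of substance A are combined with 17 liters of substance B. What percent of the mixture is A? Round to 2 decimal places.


Volume of A = 11 L
Volume of B = 17 L
Total volume = 11 + 17 = 28 L
Percentage of A = (11/28) * 100
= 39.29%

39.29


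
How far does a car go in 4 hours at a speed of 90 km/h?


Using distance = speed * time
Speed = 90 km/h
Time = 4 hours
Distance = 90 * 4
= 360 km

360


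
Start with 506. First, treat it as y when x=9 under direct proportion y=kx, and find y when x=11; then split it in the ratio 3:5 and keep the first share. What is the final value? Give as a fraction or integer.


Start with 506.
Step 1: Direct prop: k = (506)/9; new y = k*11 = 506*11/9 = 5566/9
Step 2: Split 3:5, first share = 5566/9 * 3/8 = 2783/12
Final result = 2783/12

2783/12


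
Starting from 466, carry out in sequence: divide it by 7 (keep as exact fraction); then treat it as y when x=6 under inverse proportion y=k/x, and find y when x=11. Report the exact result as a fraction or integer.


Start with 466.
Step 1: Divide by 7: 466 / 7 = 466/7
Step 2: Inverse prop: k = (466/7)*6; new y = k/11 = 466/7*6/11 = 2796/77
Final result = 2796/77

2796/77


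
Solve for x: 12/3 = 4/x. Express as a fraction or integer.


Setting up: 12/3 = 4/x
Cross multiply: 12 * x = 3 * 4
12x = 12
x = 12/12
x = 1

1


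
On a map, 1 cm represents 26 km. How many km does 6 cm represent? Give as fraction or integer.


Map scale: 1 cm = 26 km
Measured distance on map = 6 cm
Set up proportion: 6 * 26 / 1
= 156 / 1
= 156 km

156


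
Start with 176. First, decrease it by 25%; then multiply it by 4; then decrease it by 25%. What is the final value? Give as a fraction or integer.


Start with 176.
Step 1: Decrease by 25%: 176 * 75/100 = 132
Step 2: Multiply by 4: 132 * 4 = 528
Step 3: Decrease by 25%: 528 * 75/100 = 396
Final result = 396

396


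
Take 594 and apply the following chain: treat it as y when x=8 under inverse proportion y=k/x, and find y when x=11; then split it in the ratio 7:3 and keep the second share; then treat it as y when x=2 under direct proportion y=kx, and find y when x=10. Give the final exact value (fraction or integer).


Start with 594.
Step 1: Inverse prop: k = (594)*8; new y = k/11 = 594*8/11 = 432
Step 2: Split 7:3, second share = 432 * 3/10 = 648/5
Step 3: Direct prop: k = (648/5)/2; new y = k*10 = 648/5*10/2 = 648
Final result = 648

648


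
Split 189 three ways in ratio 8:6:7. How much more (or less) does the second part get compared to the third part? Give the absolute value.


Total parts = 8 + 6 + 7 = 21
Value per part = 189 / 21 = 9
Shares: 8*9=72, 6*9=54, 7*9=63
Second share = 54, third share = 63
Difference = |54 - 63| = 9

9


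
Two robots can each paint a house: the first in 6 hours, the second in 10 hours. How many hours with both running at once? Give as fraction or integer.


Rate of A = 1/6 job per hour
Rate of B = 1/10 job per hour
Combined rate = 1/6 + 1/10
Find common denominator: (10 + 6)/(6*10) = 16/60
Combined rate = 4/15 job per hour
Time together = 1 / (4/15) = 15/4 hours

15/4


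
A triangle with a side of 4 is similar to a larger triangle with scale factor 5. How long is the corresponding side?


Similar triangles have proportional sides
Scale factor = 5
Smaller side = 4
Corresponding larger side = 4 * 5
= 20

20


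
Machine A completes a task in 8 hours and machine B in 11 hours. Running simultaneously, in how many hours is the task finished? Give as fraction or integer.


Rate of A = 1/8 job per hour
Rate of B = 1/11 job per hour
Combined rate = 1/8 + 1/11
Find common denominator: (11 + 8)/(8*11) = 19/88
Combined rate = 19/88 job per hour
Time together = 1 / (19/88) = 88/19 hours

88/19


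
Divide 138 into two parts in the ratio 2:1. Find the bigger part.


Total parts = 2 + 1 = 3
Value per part = 138 / 3 = 46
First share = 2 * 46 = 92
Second share = 1 * 46 = 46
Larger share = 92

92


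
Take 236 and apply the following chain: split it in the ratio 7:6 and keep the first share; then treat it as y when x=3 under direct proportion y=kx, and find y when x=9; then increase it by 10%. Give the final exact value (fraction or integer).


Start with 236.
Step 1: Split 7:6, first share = 236 * 7/13 = 1652/13
Step 2: Direct prop: k = (1652/13)/3; new y = k*9 = 1652/13*9/3 = 4956/13
Step 3: Increase by 10%: 4956/13 * 110/100 = 27258/65
Final result = 27258/65

27258/65


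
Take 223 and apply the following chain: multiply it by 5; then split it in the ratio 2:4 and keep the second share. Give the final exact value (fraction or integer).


Start with 223.
Step 1: Multiply by 5: 223 * 5 = 1115
Step 2: Split 2:4, second share = 1115 * 4/6 = 2230/3
Final result = 2230/3

2230/3


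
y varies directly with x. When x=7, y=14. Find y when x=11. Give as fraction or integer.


Direct proportion: y = kx
Find k: k = 14/7 = 2
Compute y at x=11: y = 2 * 11
y = 22

22


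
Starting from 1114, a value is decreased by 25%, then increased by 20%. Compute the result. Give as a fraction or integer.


Start: 1114
Step 1: decrease by 25% => multiply by 75/100
  1114 * 75/100 = 1671/2
Step 2: increase by 20% => multiply by 120/100
  1671/2 * 120/100 = 5013/5
Final value = 5013/5

5013/5


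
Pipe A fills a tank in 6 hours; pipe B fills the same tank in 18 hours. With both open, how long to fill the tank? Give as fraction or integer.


Rate of A = 1/6 job per hour
Rate of B = 1/18 job per hour
Combined rate = 1/6 + 1/18
Find common denominator: (18 + 6)/(6*18) = 24/108
Combined rate = 2/9 job per hour
Time together = 1 / (2/9) = 9/2 hours

9/2
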